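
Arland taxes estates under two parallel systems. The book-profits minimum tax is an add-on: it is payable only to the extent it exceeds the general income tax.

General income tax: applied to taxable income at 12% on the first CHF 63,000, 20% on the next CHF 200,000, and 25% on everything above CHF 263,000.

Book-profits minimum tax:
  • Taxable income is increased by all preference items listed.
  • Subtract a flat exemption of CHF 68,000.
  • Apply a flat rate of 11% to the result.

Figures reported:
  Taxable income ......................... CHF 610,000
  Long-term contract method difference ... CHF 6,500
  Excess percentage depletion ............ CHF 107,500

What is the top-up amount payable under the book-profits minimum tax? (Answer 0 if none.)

General income tax:
  CHF 63,000 × 12% = CHF 7,560
  CHF 200,000 × 20% = CHF 40,000
  CHF 347,000 × 25% = CHF 86,750
  → CHF 134,310

Book-profits minimum tax:
  Adjusted income: CHF 610,000 + CHF 6,500 + CHF 107,500 = CHF 724,000
  Less exemption CHF 68,000 → base CHF 656,000
  CHF 656,000 × 11% = CHF 72,160

CHF 72,160 ≤ CHF 134,310, so no add-on is due.

CHF 0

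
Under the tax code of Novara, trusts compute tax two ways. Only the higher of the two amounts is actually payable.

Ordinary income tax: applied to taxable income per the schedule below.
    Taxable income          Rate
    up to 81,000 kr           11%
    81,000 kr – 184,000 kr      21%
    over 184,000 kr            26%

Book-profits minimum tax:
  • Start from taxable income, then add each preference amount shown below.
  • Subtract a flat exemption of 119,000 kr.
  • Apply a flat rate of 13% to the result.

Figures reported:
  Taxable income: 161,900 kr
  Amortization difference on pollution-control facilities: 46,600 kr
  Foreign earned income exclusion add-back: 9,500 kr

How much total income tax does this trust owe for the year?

25,899 kr

Ordinary income tax:
  81,000 kr × 11% = 8,910 kr
  80,900 kr × 21% = 16,989 kr
  → 25,899 kr

Book-profits minimum tax:
  Adjusted income: 161,900 kr + 46,600 kr + 9,500 kr = 218,000 kr
  Less exemption 119,000 kr → base 99,000 kr
  99,000 kr × 13% = 12,870 kr

25,899 kr > 12,870 kr, so the ordinary income tax governs.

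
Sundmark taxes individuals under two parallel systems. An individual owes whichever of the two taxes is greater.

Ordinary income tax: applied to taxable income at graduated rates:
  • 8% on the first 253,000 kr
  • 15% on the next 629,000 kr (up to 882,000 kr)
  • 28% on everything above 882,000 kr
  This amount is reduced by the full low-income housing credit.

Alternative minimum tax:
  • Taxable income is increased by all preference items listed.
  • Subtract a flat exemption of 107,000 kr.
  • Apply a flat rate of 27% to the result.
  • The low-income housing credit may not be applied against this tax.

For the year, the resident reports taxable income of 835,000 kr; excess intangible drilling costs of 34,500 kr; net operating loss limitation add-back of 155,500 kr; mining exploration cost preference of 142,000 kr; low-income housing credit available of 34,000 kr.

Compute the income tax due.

286,200 kr

Ordinary income tax:
  253,000 kr × 8% = 20,240 kr
  582,000 kr × 15% = 87,300 kr
  → 107,540 kr
  Less low-income housing credit 34,000 kr → 73,540 kr

Alternative minimum tax:
  Adjusted income: 835,000 kr + 34,500 kr + 155,500 kr + 142,000 kr = 1,167,000 kr
  Less exemption 107,000 kr → base 1,060,000 kr
  1,060,000 kr × 27% = 286,200 kr

286,200 kr > 73,540 kr, so the alternative minimum tax is the binding amount.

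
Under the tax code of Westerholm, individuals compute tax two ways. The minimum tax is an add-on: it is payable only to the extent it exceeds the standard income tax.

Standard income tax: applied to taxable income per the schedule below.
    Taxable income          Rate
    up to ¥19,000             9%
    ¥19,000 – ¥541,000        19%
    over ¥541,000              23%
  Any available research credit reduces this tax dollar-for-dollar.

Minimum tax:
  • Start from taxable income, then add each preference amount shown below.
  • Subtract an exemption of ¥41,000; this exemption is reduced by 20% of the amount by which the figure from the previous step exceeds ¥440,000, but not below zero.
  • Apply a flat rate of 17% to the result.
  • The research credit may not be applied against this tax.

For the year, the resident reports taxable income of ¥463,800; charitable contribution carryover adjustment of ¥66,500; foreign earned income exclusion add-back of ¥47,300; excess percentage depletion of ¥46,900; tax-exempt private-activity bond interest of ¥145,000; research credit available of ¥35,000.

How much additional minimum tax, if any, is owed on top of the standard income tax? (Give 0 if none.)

¥79,593

Minimum tax:
  Adjusted income: ¥463,800 + ¥66,500 + ¥47,300 + ¥46,900 + ¥145,000 = ¥769,500
  Exemption: 20% × (¥769,500 − ¥440,000) = ¥65,900 ≥ ¥41,000, so the exemption is fully phased out
  Base: ¥769,500 − ¥0 = ¥769,500
  ¥769,500 × 17% = ¥130,815

Standard income tax:
  ¥19,000 × 9% = ¥1,710
  ¥444,800 × 19% = ¥84,512
  → ¥86,222
  Less research credit ¥35,000 → ¥51,222

Excess of minimum tax over standard income tax: ¥130,815 − ¥51,222 = ¥79,593.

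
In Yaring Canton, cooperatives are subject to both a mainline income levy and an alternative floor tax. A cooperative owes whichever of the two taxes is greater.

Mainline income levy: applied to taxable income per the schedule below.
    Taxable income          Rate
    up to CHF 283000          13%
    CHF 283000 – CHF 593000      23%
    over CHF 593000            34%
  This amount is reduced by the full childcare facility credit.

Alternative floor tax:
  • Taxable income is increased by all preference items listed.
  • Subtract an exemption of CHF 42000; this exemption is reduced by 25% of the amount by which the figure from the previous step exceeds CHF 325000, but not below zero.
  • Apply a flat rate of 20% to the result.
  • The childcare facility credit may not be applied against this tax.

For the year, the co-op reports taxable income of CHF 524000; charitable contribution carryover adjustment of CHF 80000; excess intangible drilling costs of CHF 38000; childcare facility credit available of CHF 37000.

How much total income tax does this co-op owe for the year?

Alternative floor tax:
  Adjusted income: CHF 524000 + CHF 80000 + CHF 38000 = CHF 642000
  Exemption: 25% × (CHF 642000 − CHF 325000) = CHF 79250 ≥ CHF 42000, so the exemption is fully phased out
  Base: CHF 642000 − CHF 0 = CHF 642000
  CHF 642000 × 20% = CHF 128400

Mainline income levy:
  CHF 283000 × 13% = CHF 36790
  CHF 241000 × 23% = CHF 55430
  → CHF 92220
  Less childcare facility credit CHF 37000 → CHF 55220

CHF 128400 > CHF 55220, so the alternative floor tax is the binding amount.

CHF 128400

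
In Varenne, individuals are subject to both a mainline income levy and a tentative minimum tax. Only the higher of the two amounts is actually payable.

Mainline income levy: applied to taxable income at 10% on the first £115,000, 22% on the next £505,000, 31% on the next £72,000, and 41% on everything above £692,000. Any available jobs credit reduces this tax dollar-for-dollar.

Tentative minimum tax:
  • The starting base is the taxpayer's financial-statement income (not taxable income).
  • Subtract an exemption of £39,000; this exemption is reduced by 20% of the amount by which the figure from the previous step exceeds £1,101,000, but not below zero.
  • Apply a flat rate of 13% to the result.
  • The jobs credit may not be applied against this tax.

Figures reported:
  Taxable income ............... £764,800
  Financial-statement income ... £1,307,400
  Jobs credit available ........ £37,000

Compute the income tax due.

Mainline income levy:
  £115,000 × 10% = £11,500
  £505,000 × 22% = £111,100
  £72,000 × 31% = £22,320
  £72,800 × 41% = £29,848
  → £174,768
  Less jobs credit £37,000 → £137,768

Tentative minimum tax:
  Base (financial-statement income): £1,307,400
  Exemption: 20% × (£1,307,400 − £1,101,000) = £41,280 ≥ £39,000, so the exemption is fully phased out
  Base: £1,307,400 − £0 = £1,307,400
  £1,307,400 × 13% = £169,962

£169,962 > £137,768, so the tentative minimum tax is the binding amount.

£169,962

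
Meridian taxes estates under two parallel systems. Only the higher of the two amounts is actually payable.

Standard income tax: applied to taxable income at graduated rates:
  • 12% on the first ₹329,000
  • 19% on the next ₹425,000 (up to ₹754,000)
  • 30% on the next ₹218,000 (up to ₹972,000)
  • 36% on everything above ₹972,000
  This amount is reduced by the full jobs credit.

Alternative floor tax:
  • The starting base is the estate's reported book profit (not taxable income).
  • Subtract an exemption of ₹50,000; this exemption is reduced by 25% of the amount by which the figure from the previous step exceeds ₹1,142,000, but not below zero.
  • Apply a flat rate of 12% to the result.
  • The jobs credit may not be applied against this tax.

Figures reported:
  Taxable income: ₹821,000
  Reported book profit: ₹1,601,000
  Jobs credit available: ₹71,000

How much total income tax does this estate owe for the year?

₹192,120

Alternative floor tax:
  Base (reported book profit): ₹1,601,000
  Exemption: 25% × (₹1,601,000 − ₹1,142,000) = ₹114,750 ≥ ₹50,000, so the exemption is fully phased out
  Base: ₹1,601,000 − ₹0 = ₹1,601,000
  ₹1,601,000 × 12% = ₹192,120

Standard income tax:
  ₹329,000 × 12% = ₹39,480
  ₹425,000 × 19% = ₹80,750
  ₹67,000 × 30% = ₹20,100
  → ₹140,330
  Less jobs credit ₹71,000 → ₹69,330

₹192,120 > ₹69,330, so the alternative floor tax is the binding amount.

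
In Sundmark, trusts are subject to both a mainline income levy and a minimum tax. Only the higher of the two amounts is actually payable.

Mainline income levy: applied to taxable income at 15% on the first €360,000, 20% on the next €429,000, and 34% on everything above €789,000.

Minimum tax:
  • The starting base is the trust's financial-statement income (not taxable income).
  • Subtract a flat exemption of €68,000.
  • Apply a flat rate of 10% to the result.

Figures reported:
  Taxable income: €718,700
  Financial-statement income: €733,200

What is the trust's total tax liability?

€125,740

Mainline income levy:
  €360,000 × 15% = €54,000
  €358,700 × 20% = €71,740
  → €125,740

Minimum tax:
  Base (financial-statement income): €733,200
  Less exemption €68,000 → base €665,200
  €665,200 × 10% = €66,520

€125,740 > €66,520, so the mainline income levy governs.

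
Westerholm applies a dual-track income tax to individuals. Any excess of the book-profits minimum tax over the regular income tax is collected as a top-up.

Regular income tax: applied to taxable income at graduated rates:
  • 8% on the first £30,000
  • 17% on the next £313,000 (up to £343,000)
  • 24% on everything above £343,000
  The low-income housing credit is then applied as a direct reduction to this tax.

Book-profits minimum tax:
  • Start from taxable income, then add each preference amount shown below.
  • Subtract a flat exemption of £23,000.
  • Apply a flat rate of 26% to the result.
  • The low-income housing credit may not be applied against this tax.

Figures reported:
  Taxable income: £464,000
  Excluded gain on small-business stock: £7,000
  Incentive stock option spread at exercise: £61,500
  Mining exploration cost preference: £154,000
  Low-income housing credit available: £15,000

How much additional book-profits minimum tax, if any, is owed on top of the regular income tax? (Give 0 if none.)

Regular income tax:
  £30,000 × 8% = £2,400
  £313,000 × 17% = £53,210
  £121,000 × 24% = £29,040
  → £84,650
  Less low-income housing credit £15,000 → £69,650

Book-profits minimum tax:
  Adjusted income: £464,000 + £7,000 + £61,500 + £154,000 = £686,500
  Less exemption £23,000 → base £663,500
  £663,500 × 26% = £172,510

Excess of book-profits minimum tax over regular income tax: £172,510 − £69,650 = £102,860.

£102,860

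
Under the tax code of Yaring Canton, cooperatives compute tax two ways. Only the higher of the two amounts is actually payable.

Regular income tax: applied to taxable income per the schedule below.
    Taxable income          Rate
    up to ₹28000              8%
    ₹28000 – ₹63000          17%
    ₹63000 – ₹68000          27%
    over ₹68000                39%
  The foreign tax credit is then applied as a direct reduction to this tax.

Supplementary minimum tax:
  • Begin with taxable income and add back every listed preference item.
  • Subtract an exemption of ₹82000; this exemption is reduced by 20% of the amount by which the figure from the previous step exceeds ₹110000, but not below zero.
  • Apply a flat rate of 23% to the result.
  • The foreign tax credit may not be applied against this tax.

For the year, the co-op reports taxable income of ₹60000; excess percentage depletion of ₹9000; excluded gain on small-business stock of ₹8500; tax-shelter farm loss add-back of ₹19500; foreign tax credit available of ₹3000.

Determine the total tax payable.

₹4680

Supplementary minimum tax:
  Adjusted income: ₹60000 + ₹9000 + ₹8500 + ₹19500 = ₹97000
  Exemption: ₹97000 ≤ ₹110000, so full ₹82000 applies
  Base: ₹97000 − ₹82000 = ₹15000
  ₹15000 × 23% = ₹3450

Regular income tax:
  ₹28000 × 8% = ₹2240
  ₹32000 × 17% = ₹5440
  → ₹7680
  Less foreign tax credit ₹3000 → ₹4680

₹4680 > ₹3450, so the regular income tax governs.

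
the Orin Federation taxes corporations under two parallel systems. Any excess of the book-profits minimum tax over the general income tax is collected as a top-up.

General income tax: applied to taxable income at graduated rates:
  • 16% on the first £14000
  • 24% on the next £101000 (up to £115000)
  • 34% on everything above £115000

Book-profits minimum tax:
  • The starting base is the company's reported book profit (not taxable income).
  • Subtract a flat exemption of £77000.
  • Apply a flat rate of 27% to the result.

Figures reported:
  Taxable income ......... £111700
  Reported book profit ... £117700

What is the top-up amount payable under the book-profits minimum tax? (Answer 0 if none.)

Book-profits minimum tax:
  Base (reported book profit): £117700
  Less exemption £77000 → base £40700
  £40700 × 27% = £10989

General income tax:
  £14000 × 16% = £2240
  £97700 × 24% = £23448
  → £25688

£10989 ≤ £25688, so no add-on is due.

£0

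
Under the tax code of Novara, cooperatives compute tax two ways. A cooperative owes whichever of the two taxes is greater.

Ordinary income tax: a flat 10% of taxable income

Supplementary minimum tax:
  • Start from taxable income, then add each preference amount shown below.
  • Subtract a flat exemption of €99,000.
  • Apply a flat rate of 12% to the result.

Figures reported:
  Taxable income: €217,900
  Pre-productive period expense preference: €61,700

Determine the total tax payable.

€21,790

Supplementary minimum tax:
  Adjusted income: €217,900 + €61,700 = €279,600
  Less exemption €99,000 → base €180,600
  €180,600 × 12% = €21,672

Ordinary income tax:
  €217,900 × 10% = €21,790

€21,790 > €21,672, so the ordinary income tax governs.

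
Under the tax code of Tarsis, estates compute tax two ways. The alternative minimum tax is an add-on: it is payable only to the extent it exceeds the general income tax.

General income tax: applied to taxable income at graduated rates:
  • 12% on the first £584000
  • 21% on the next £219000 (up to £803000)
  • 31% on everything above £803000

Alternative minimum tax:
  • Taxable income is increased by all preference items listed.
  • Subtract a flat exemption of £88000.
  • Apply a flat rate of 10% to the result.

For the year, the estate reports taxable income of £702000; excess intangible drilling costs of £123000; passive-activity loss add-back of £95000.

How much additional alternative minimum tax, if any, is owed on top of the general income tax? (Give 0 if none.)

General income tax:
  £584000 × 12% = £70080
  £118000 × 21% = £24780
  → £94860

Alternative minimum tax:
  Adjusted income: £702000 + £123000 + £95000 = £920000
  Less exemption £88000 → base £832000
  £832000 × 10% = £83200

£83200 ≤ £94860, so no add-on is due.

£0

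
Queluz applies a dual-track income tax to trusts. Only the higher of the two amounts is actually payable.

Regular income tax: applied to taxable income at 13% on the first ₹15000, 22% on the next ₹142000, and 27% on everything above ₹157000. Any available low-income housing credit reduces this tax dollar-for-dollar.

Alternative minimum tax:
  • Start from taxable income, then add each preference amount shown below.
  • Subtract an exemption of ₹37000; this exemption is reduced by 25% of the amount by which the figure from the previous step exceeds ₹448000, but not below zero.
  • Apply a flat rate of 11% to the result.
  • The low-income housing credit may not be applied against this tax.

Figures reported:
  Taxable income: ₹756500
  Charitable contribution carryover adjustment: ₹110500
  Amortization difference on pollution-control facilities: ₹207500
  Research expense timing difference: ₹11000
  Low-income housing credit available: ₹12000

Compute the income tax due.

₹183055

Alternative minimum tax:
  Adjusted income: ₹756500 + ₹110500 + ₹207500 + ₹11000 = ₹1085500
  Exemption: 25% × (₹1085500 − ₹448000) = ₹159375 ≥ ₹37000, so the exemption is fully phased out
  Base: ₹1085500 − ₹0 = ₹1085500
  ₹1085500 × 11% = ₹119405

Regular income tax:
  ₹15000 × 13% = ₹1950
  ₹142000 × 22% = ₹31240
  ₹599500 × 27% = ₹161865
  → ₹195055
  Less low-income housing credit ₹12000 → ₹183055

₹183055 > ₹119405, so the regular income tax governs.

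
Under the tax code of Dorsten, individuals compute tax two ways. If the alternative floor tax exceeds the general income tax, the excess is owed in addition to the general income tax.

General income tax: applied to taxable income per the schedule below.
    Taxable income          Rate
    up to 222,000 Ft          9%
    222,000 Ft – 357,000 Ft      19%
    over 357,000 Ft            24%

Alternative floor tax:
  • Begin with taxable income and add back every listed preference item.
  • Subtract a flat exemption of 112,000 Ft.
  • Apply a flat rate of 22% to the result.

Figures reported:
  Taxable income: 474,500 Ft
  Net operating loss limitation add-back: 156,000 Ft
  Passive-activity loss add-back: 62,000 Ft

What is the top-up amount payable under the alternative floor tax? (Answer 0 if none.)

Alternative floor tax:
  Adjusted income: 474,500 Ft + 156,000 Ft + 62,000 Ft = 692,500 Ft
  Less exemption 112,000 Ft → base 580,500 Ft
  580,500 Ft × 22% = 127,710 Ft

General income tax:
  222,000 Ft × 9% = 19,980 Ft
  135,000 Ft × 19% = 25,650 Ft
  117,500 Ft × 24% = 28,200 Ft
  → 73,830 Ft

Excess of alternative floor tax over general income tax: 127,710 Ft − 73,830 Ft = 53,880 Ft.

53,880 Ft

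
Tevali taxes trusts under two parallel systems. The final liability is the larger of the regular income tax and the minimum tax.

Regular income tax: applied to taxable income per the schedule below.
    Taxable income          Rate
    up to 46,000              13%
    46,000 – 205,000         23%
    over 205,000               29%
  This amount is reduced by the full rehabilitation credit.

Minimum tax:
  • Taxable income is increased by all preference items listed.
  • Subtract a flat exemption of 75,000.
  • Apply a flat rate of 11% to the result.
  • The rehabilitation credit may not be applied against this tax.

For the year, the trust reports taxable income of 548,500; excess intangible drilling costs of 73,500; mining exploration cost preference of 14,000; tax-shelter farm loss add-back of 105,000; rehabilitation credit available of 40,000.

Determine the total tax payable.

102,165

Regular income tax:
  46,000 × 13% = 5,980
  159,000 × 23% = 36,570
  343,500 × 29% = 99,615
  → 142,165
  Less rehabilitation credit 40,000 → 102,165

Minimum tax:
  Adjusted income: 548,500 + 73,500 + 14,000 + 105,000 = 741,000
  Less exemption 75,000 → base 666,000
  666,000 × 11% = 73,260

102,165 > 73,260, so the regular income tax governs.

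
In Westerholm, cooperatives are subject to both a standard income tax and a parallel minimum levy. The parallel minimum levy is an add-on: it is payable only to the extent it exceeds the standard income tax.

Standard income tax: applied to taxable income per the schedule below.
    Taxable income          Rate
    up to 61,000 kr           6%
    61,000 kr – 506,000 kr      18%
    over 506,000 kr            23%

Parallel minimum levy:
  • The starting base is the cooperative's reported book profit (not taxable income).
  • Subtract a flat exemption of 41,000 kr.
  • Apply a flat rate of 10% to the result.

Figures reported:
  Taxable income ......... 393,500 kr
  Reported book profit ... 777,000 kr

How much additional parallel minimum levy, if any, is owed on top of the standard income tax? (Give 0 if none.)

Standard income tax:
  61,000 kr × 6% = 3,660 kr
  332,500 kr × 18% = 59,850 kr
  → 63,510 kr

Parallel minimum levy:
  Base (reported book profit): 777,000 kr
  Less exemption 41,000 kr → base 736,000 kr
  736,000 kr × 10% = 73,600 kr

Excess of parallel minimum levy over standard income tax: 73,600 kr − 63,510 kr = 10,090 kr.

10,090 kr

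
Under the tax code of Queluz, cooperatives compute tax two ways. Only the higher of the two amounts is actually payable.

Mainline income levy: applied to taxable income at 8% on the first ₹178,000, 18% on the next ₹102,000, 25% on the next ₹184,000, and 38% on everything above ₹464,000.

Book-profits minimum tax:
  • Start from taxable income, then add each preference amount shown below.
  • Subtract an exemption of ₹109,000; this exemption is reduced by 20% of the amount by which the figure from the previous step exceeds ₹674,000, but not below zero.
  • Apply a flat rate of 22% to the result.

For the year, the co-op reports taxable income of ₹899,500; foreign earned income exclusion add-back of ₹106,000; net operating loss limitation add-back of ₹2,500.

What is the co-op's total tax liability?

₹244,090

Mainline income levy:
  ₹178,000 × 8% = ₹14,240
  ₹102,000 × 18% = ₹18,360
  ₹184,000 × 25% = ₹46,000
  ₹435,500 × 38% = ₹165,490
  → ₹244,090

Book-profits minimum tax:
  Adjusted income: ₹899,500 + ₹106,000 + ₹2,500 = ₹1,008,000
  Exemption: ₹109,000 − 20% × (₹1,008,000 − ₹674,000) = ₹109,000 − ₹66,800 = ₹42,200
  Base: ₹1,008,000 − ₹42,200 = ₹965,800
  ₹965,800 × 22% = ₹212,476

₹244,090 > ₹212,476, so the mainline income levy governs.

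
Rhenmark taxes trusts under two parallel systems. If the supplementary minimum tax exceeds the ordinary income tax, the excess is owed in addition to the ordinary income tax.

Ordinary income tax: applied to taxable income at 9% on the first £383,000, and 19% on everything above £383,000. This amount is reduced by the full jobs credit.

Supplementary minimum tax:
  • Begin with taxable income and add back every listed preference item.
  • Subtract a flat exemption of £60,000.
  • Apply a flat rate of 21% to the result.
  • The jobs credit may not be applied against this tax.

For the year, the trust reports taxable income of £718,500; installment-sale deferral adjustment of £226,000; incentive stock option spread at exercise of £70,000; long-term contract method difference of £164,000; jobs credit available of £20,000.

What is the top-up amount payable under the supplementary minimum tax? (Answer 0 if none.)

Supplementary minimum tax:
  Adjusted income: £718,500 + £226,000 + £70,000 + £164,000 = £1,178,500
  Less exemption £60,000 → base £1,118,500
  £1,118,500 × 21% = £234,885

Ordinary income tax:
  £383,000 × 9% = £34,470
  £335,500 × 19% = £63,745
  → £98,215
  Less jobs credit £20,000 → £78,215

Excess of supplementary minimum tax over ordinary income tax: £234,885 − £78,215 = £156,670.

£156,670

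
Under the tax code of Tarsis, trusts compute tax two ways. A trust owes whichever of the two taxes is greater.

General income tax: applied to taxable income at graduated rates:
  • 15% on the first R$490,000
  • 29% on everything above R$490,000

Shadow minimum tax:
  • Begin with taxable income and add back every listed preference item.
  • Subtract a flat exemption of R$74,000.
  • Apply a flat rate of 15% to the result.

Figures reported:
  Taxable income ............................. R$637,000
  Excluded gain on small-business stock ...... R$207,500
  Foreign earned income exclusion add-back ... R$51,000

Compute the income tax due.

Shadow minimum tax:
  Adjusted income: R$637,000 + R$207,500 + R$51,000 = R$895,500
  Less exemption R$74,000 → base R$821,500
  R$821,500 × 15% = R$123,225

General income tax:
  R$490,000 × 15% = R$73,500
  R$147,000 × 29% = R$42,630
  → R$116,130

R$123,225 > R$116,130, so the shadow minimum tax is the binding amount.

R$123,225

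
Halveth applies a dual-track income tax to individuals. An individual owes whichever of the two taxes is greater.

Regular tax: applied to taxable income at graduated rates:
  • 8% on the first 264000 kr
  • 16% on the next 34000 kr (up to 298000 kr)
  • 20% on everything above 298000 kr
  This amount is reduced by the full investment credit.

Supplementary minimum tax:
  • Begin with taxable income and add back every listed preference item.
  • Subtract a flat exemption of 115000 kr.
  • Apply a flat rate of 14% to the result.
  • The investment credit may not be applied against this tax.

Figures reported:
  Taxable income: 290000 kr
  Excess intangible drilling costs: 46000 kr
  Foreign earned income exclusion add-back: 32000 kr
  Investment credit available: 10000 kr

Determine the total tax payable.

Regular tax:
  264000 kr × 8% = 21120 kr
  26000 kr × 16% = 4160 kr
  → 25280 kr
  Less investment credit 10000 kr → 15280 kr

Supplementary minimum tax:
  Adjusted income: 290000 kr + 46000 kr + 32000 kr = 368000 kr
  Less exemption 115000 kr → base 253000 kr
  253000 kr × 14% = 35420 kr

35420 kr > 15280 kr, so the supplementary minimum tax is the binding amount.

35420 kr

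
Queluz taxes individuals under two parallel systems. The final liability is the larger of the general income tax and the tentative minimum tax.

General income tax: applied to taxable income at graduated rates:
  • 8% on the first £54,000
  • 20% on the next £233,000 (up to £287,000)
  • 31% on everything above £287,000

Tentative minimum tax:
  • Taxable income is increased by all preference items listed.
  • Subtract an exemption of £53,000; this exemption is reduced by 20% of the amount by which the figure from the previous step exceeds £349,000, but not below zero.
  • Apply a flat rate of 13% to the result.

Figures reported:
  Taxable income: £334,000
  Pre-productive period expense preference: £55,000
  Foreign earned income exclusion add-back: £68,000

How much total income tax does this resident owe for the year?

Tentative minimum tax:
  Adjusted income: £334,000 + £55,000 + £68,000 = £457,000
  Exemption: £53,000 − 20% × (£457,000 − £349,000) = £53,000 − £21,600 = £31,400
  Base: £457,000 − £31,400 = £425,600
  £425,600 × 13% = £55,328

General income tax:
  £54,000 × 8% = £4,320
  £233,000 × 20% = £46,600
  £47,000 × 31% = £14,570
  → £65,490

£65,490 > £55,328, so the general income tax governs.

£65,490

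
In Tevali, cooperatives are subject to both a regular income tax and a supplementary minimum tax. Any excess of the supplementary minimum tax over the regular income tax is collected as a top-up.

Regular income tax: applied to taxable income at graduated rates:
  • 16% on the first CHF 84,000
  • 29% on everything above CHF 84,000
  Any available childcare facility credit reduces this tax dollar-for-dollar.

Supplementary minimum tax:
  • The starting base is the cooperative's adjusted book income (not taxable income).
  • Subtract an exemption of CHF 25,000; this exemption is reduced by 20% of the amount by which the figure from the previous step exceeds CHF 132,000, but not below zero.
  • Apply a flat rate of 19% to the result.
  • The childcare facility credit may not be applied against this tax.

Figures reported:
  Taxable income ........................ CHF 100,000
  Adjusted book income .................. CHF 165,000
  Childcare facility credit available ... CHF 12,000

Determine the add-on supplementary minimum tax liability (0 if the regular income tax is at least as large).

CHF 21,774

Supplementary minimum tax:
  Base (adjusted book income): CHF 165,000
  Exemption: CHF 25,000 − 20% × (CHF 165,000 − CHF 132,000) = CHF 25,000 − CHF 6,600 = CHF 18,400
  Base: CHF 165,000 − CHF 18,400 = CHF 146,600
  CHF 146,600 × 19% = CHF 27,854

Regular income tax:
  CHF 84,000 × 16% = CHF 13,440
  CHF 16,000 × 29% = CHF 4,640
  → CHF 18,080
  Less childcare facility credit CHF 12,000 → CHF 6,080

Excess of supplementary minimum tax over regular income tax: CHF 27,854 − CHF 6,080 = CHF 21,774.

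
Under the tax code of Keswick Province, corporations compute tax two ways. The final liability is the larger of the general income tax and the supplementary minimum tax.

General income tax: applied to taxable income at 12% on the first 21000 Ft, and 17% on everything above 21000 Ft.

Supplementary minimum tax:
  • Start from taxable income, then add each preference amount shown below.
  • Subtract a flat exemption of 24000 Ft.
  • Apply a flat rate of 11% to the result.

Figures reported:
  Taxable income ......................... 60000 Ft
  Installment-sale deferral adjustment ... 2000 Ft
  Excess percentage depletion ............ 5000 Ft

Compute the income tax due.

9150 Ft

General income tax:
  21000 Ft × 12% = 2520 Ft
  39000 Ft × 17% = 6630 Ft
  → 9150 Ft

Supplementary minimum tax:
  Adjusted income: 60000 Ft + 2000 Ft + 5000 Ft = 67000 Ft
  Less exemption 24000 Ft → base 43000 Ft
  43000 Ft × 11% = 4730 Ft

9150 Ft > 4730 Ft, so the general income tax governs.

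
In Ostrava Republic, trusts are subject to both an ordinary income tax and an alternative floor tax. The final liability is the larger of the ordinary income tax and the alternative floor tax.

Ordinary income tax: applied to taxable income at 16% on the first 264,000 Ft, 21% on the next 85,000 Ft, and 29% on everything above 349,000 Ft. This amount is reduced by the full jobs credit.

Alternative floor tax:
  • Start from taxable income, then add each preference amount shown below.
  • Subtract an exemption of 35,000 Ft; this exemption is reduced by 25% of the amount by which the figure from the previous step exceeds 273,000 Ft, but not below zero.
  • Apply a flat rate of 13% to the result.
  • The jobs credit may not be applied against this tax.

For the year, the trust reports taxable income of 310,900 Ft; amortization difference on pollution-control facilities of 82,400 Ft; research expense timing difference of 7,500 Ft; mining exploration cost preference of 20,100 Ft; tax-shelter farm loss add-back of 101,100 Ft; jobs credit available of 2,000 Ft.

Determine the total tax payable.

Alternative floor tax:
  Adjusted income: 310,900 Ft + 82,400 Ft + 7,500 Ft + 20,100 Ft + 101,100 Ft = 522,000 Ft
  Exemption: 25% × (522,000 Ft − 273,000 Ft) = 62,250 Ft ≥ 35,000 Ft, so the exemption is fully phased out
  Base: 522,000 Ft − 0 Ft = 522,000 Ft
  522,000 Ft × 13% = 67,860 Ft

Ordinary income tax:
  264,000 Ft × 16% = 42,240 Ft
  46,900 Ft × 21% = 9,849 Ft
  → 52,089 Ft
  Less jobs credit 2,000 Ft → 50,089 Ft

67,860 Ft > 50,089 Ft, so the alternative floor tax is the binding amount.

67,860 Ft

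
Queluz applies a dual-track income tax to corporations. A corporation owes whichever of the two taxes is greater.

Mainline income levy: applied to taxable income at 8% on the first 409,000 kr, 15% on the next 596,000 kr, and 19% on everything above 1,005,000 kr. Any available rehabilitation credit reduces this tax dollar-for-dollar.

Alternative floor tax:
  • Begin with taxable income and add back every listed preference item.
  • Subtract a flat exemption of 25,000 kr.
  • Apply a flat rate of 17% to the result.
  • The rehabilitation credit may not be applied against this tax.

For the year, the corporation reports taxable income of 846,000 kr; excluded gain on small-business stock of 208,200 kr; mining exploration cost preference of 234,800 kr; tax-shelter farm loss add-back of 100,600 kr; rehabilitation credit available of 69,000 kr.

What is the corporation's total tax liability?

231,982 kr

Alternative floor tax:
  Adjusted income: 846,000 kr + 208,200 kr + 234,800 kr + 100,600 kr = 1,389,600 kr
  Less exemption 25,000 kr → base 1,364,600 kr
  1,364,600 kr × 17% = 231,982 kr

Mainline income levy:
  409,000 kr × 8% = 32,720 kr
  437,000 kr × 15% = 65,550 kr
  → 98,270 kr
  Less rehabilitation credit 69,000 kr → 29,270 kr

231,982 kr > 29,270 kr, so the alternative floor tax is the binding amount.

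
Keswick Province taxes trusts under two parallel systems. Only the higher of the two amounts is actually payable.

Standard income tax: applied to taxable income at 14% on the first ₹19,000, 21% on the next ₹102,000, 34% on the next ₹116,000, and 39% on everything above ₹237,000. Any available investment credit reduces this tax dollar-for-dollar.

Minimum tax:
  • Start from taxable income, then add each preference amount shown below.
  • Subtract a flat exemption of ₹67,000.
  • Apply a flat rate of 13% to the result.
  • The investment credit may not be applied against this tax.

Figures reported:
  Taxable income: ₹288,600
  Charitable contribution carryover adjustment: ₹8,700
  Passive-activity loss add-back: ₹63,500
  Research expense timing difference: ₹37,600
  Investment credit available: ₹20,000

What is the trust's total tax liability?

₹63,644

Minimum tax:
  Adjusted income: ₹288,600 + ₹8,700 + ₹63,500 + ₹37,600 = ₹398,400
  Less exemption ₹67,000 → base ₹331,400
  ₹331,400 × 13% = ₹43,082

Standard income tax:
  ₹19,000 × 14% = ₹2,660
  ₹102,000 × 21% = ₹21,420
  ₹116,000 × 34% = ₹39,440
  ₹51,600 × 39% = ₹20,124
  → ₹83,644
  Less investment credit ₹20,000 → ₹63,644

₹63,644 > ₹43,082, so the standard income tax governs.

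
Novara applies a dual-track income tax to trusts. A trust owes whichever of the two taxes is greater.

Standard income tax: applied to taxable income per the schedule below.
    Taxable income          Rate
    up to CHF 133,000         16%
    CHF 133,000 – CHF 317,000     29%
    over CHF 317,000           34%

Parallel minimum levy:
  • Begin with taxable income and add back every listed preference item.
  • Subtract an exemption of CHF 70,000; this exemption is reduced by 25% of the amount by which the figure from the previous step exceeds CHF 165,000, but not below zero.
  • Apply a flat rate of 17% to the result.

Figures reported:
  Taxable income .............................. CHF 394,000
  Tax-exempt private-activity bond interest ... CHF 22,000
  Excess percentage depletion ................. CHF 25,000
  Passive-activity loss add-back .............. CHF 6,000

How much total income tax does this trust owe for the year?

CHF 100,820

Parallel minimum levy:
  Adjusted income: CHF 394,000 + CHF 22,000 + CHF 25,000 + CHF 6,000 = CHF 447,000
  Exemption: 25% × (CHF 447,000 − CHF 165,000) = CHF 70,500 ≥ CHF 70,000, so the exemption is fully phased out
  Base: CHF 447,000 − CHF 0 = CHF 447,000
  CHF 447,000 × 17% = CHF 75,990

Standard income tax:
  CHF 133,000 × 16% = CHF 21,280
  CHF 184,000 × 29% = CHF 53,360
  CHF 77,000 × 34% = CHF 26,180
  → CHF 100,820

CHF 100,820 > CHF 75,990, so the standard income tax governs.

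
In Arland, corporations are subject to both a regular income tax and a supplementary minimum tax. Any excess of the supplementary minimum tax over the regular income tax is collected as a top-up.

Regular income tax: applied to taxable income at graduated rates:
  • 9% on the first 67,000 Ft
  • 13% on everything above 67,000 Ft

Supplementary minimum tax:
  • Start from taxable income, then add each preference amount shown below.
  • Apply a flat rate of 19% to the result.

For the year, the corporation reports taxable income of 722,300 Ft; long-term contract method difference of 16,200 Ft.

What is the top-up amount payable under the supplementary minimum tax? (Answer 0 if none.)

Regular income tax:
  67,000 Ft × 9% = 6,030 Ft
  655,300 Ft × 13% = 85,189 Ft
  → 91,219 Ft

Supplementary minimum tax:
  Adjusted income: 722,300 Ft + 16,200 Ft = 738,500 Ft
  738,500 Ft × 19% = 140,315 Ft

Excess of supplementary minimum tax over regular income tax: 140,315 Ft − 91,219 Ft = 49,096 Ft.

49,096 Ft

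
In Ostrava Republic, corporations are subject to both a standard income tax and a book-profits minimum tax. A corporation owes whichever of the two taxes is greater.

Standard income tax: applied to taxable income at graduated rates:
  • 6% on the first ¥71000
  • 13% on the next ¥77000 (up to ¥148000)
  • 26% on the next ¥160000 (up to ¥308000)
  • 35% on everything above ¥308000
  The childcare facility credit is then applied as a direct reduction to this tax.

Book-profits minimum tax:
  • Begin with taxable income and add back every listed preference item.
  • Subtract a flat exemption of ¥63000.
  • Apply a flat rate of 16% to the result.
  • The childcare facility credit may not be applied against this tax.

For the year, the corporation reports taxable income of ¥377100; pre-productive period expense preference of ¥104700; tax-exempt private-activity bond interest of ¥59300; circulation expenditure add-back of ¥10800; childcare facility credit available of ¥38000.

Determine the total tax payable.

¥78224

Book-profits minimum tax:
  Adjusted income: ¥377100 + ¥104700 + ¥59300 + ¥10800 = ¥551900
  Less exemption ¥63000 → base ¥488900
  ¥488900 × 16% = ¥78224

Standard income tax:
  ¥71000 × 6% = ¥4260
  ¥77000 × 13% = ¥10010
  ¥160000 × 26% = ¥41600
  ¥69100 × 35% = ¥24185
  → ¥80055
  Less childcare facility credit ¥38000 → ¥42055

¥78224 > ¥42055, so the book-profits minimum tax is the binding amount.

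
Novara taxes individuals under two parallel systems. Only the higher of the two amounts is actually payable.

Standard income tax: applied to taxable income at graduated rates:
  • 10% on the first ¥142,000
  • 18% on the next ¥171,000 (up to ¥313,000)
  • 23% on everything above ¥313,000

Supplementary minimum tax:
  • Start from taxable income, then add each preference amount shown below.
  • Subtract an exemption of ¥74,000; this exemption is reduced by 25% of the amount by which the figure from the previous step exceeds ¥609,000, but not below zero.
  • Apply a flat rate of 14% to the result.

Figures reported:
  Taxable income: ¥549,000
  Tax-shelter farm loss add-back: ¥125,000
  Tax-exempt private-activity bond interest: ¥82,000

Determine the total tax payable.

¥100,625

Standard income tax:
  ¥142,000 × 10% = ¥14,200
  ¥171,000 × 18% = ¥30,780
  ¥236,000 × 23% = ¥54,280
  → ¥99,260

Supplementary minimum tax:
  Adjusted income: ¥549,000 + ¥125,000 + ¥82,000 = ¥756,000
  Exemption: ¥74,000 − 25% × (¥756,000 − ¥609,000) = ¥74,000 − ¥36,750 = ¥37,250
  Base: ¥756,000 − ¥37,250 = ¥718,750
  ¥718,750 × 14% = ¥100,625

¥100,625 > ¥99,260, so the supplementary minimum tax is the binding amount.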